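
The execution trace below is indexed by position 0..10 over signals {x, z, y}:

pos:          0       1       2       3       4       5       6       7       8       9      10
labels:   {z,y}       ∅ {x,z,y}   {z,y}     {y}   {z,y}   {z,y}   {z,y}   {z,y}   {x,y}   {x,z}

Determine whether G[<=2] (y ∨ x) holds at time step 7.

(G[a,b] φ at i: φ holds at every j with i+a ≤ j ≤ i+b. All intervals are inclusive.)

Check (y ∨ x) at every j in [7,9]:
  j=7: true
  j=8: true
  j=9: true
All positions satisfy it → formula holds.

Holds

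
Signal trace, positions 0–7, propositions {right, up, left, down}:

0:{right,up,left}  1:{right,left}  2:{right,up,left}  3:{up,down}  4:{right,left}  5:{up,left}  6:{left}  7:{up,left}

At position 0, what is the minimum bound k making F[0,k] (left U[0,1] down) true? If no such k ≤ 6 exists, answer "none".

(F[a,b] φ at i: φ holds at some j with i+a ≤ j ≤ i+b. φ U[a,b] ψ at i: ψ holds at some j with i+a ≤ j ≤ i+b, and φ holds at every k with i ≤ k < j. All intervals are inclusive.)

Scan j = 0,1,… for (left U[0,1] down):
  j=0: fails
  j=1: fails
  j=2: holds
First hit at j=2, so smallest k = 2-0 = 2.

2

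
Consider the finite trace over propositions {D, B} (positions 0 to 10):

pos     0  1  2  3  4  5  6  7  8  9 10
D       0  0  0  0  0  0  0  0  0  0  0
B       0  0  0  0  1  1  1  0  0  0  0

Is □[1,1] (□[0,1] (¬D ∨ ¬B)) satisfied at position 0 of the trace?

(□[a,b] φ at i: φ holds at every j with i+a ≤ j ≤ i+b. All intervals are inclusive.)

Check □[0,1] (¬D ∨ ¬B) at every j in [1,1]:
  j=1: holds on [1,2]
All positions satisfy it → formula holds.

True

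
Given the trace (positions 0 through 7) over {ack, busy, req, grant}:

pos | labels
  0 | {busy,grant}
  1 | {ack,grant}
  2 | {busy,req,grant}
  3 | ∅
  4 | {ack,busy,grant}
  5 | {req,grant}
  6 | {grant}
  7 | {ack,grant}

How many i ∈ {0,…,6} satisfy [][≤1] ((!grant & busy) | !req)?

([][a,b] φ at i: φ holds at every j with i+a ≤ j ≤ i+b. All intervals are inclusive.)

3

Evaluate at each i in [0,6]:
  i=0: ✓ (all of [0,1])
  i=1: ✗ (fails at j=2)
  i=2: ✗ (fails at j=2)
  i=3: ✓ (all of [3,4])
  i=4: ✗ (fails at j=5)
  i=5: ✗ (fails at j=5)
  i=6: ✓ (all of [6,7])
Positions where it holds: {0, 3, 6} → 3.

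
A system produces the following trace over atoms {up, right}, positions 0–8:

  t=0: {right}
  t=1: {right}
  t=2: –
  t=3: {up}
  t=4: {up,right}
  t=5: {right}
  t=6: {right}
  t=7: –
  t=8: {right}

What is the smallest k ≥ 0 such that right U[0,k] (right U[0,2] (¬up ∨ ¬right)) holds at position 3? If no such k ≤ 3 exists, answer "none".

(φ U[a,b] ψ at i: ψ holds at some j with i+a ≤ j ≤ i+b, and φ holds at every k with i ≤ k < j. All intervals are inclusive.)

Need earliest j ≥ 3 with (right U[0,2] (¬up ∨ ¬right)), and right at every k in [3,j-1].
  j=3: rhs holds (empty prefix). k = 0.

0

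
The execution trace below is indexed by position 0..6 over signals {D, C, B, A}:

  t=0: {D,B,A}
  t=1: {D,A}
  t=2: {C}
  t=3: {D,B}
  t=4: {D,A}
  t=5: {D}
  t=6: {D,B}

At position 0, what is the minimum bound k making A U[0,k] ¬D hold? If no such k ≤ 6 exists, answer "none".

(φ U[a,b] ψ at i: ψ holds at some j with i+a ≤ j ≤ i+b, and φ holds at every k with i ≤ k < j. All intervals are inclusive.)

2

Need earliest j ≥ 0 with ¬D, and A at every k in [0,j-1].
  j=0: rhs fails.
  j=1: rhs fails.
  j=2: rhs holds; lhs holds on [0,1]. k = 2.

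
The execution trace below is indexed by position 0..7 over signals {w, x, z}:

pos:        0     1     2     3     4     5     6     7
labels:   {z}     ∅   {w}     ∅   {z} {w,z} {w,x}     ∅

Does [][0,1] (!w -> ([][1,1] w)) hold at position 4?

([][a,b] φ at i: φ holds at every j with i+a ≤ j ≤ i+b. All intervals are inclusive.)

Yes

Check (!w -> ([][1,1] w)) at every j in [4,5]:
  j=4: antecedent true; consequent holds on [5,5] → ✓
  j=5: antecedent false → ✓
All positions satisfy it → formula holds.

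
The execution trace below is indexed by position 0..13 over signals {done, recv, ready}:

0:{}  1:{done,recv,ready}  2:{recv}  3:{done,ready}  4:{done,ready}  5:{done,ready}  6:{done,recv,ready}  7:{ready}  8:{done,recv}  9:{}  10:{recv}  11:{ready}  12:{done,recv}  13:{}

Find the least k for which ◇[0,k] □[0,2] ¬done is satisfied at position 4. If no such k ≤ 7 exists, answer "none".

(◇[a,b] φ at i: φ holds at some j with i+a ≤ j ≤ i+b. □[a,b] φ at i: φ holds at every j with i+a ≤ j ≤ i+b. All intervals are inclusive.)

Scan j = 4,5,… for □[0,2] ¬done:
  j=4: fails
  j=5: fails
  j=6: fails
  j=7: fails
  j=8: fails
  j=9: holds
First hit at j=9, so smallest k = 9-4 = 5.

5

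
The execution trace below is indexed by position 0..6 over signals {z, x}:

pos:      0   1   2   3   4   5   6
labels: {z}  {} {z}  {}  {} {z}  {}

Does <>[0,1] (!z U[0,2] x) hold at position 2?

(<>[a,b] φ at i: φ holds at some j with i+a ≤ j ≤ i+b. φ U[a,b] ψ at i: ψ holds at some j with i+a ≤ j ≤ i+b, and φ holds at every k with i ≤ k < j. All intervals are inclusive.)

No

Check (!z U[0,2] x) at each j in [2,3]:
  j=2: fails
  j=3: fails
No position in the window satisfies it → formula fails.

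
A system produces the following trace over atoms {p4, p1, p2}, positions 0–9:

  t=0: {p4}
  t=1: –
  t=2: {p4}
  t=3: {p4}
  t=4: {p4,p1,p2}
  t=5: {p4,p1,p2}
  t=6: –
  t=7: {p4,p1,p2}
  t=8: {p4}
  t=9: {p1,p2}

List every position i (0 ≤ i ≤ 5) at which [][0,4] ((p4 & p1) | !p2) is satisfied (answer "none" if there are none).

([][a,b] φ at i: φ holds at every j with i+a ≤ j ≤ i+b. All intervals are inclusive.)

Evaluate at each i in [0,5]:
  i=0: ✓ (all of [0,4])
  i=1: ✓ (all of [1,5])
  i=2: ✓ (all of [2,6])
  i=3: ✓ (all of [3,7])
  i=4: ✓ (all of [4,8])
  i=5: ✗ (fails at j=9)

0, 1, 2, 3, 4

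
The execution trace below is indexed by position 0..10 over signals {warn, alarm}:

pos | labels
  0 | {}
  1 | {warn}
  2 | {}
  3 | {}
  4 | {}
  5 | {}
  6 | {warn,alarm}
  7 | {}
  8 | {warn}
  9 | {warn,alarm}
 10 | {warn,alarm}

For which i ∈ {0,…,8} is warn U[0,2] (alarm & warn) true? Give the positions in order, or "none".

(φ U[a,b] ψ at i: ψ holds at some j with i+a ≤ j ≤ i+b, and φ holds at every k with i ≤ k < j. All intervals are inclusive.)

6, 8

Evaluate at each i in [0,8]:
  i=0: ✗ (no rhs in [0,2])
  i=1: ✗ (no rhs in [1,3])
  i=2: ✗ (no rhs in [2,4])
  i=3: ✗ (no rhs in [3,5])
  i=4: ✗ (lhs fails at k=4 before rhs at j=6)
  i=5: ✗ (lhs fails at k=5 before rhs at j=6)
  i=6: ✓ (rhs at j=6)
  i=7: ✗ (lhs fails at k=7 before rhs at j=9)
  i=8: ✓ (rhs at j=9; lhs holds on [8,8])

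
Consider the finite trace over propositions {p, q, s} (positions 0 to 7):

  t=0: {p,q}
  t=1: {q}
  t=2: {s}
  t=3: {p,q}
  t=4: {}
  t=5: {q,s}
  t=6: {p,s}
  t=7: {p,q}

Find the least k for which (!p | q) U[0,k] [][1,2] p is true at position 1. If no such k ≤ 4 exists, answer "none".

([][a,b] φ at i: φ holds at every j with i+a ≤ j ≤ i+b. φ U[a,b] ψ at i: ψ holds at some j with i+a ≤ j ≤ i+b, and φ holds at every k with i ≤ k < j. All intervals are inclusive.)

Need earliest j ≥ 1 with [][1,2] p, and (!p | q) at every k in [1,j-1].
  j=1: rhs fails.
  j=2: rhs fails.
  j=3: rhs fails.
  j=4: rhs fails.
  j=5: rhs holds; lhs holds on [1,4]. k = 4.

4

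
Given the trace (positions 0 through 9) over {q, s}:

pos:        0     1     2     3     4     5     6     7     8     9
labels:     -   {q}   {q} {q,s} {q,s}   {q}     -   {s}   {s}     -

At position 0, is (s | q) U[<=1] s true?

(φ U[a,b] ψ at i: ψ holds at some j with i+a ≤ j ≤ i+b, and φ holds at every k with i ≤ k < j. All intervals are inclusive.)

Need some j in [0,1] with s, and (s | q) at every k in [0,j-1].
  j=0: s false.
  j=1: s false.
No j in the window works → until fails.

Does not hold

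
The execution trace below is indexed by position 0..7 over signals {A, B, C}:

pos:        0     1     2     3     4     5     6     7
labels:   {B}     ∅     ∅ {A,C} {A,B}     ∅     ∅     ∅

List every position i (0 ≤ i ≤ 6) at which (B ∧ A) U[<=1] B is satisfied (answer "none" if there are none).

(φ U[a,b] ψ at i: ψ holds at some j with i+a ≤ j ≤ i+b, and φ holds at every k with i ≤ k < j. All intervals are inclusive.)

0, 4

Evaluate at each i in [0,6]:
  i=0: ✓ (rhs at j=0)
  i=1: ✗ (no rhs in [1,2])
  i=2: ✗ (no rhs in [2,3])
  i=3: ✗ (lhs fails at k=3 before rhs at j=4)
  i=4: ✓ (rhs at j=4)
  i=5: ✗ (no rhs in [5,6])
  i=6: ✗ (no rhs in [6,7])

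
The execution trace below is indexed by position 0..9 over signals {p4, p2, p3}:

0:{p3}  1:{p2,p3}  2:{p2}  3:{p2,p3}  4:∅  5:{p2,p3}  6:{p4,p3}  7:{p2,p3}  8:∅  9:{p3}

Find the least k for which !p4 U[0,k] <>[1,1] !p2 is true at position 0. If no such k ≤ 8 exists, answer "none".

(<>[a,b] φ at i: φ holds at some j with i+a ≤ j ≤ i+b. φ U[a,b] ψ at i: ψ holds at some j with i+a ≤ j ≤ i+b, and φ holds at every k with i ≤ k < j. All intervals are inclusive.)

3

Need earliest j ≥ 0 with <>[1,1] !p2, and !p4 at every k in [0,j-1].
  j=0: rhs fails.
  j=1: rhs fails.
  j=2: rhs fails.
  j=3: rhs holds; lhs holds on [0,2]. k = 3.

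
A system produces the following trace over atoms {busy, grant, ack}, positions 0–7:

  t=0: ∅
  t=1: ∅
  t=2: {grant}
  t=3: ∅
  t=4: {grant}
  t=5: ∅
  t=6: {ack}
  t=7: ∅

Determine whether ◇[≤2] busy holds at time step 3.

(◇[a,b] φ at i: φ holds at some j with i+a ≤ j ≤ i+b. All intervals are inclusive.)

Does not hold

Check busy at each j in [3,5]:
  j=3: false
  j=4: false
  j=5: false
No position in the window satisfies it → formula fails.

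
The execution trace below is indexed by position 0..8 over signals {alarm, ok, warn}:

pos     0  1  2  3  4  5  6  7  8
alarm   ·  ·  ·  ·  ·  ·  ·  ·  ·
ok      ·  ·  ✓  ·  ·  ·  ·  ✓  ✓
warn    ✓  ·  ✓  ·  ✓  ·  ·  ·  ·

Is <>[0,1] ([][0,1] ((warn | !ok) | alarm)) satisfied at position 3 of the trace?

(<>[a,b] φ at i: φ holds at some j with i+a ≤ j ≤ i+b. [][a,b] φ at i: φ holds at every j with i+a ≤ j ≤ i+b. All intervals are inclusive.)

Check [][0,1] ((warn | !ok) | alarm) at each j in [3,4]:
  j=3: holds on [3,4]
  j=4: holds on [4,5]
Found at j=3 → formula holds.

Holds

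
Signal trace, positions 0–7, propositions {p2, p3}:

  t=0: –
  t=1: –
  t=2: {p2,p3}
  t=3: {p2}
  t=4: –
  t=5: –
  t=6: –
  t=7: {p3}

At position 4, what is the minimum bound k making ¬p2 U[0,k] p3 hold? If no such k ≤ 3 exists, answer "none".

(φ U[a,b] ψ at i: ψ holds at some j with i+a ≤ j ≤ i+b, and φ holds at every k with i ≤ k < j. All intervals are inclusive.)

Need earliest j ≥ 4 with p3, and ¬p2 at every k in [4,j-1].
  j=4: rhs fails.
  j=5: rhs fails.
  j=6: rhs fails.
  j=7: rhs holds; lhs holds on [4,6]. k = 3.

3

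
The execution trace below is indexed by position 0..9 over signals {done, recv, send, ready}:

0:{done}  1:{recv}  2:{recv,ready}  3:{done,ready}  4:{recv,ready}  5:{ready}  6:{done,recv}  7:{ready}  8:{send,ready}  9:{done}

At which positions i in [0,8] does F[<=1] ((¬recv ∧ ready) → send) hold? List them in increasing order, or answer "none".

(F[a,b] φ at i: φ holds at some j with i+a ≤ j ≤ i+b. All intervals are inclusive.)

Evaluate at each i in [0,8]:
  i=0: ✓ (witness j=0)
  i=1: ✓ (witness j=1)
  i=2: ✓ (witness j=2)
  i=3: ✓ (witness j=4)
  i=4: ✓ (witness j=4)
  i=5: ✓ (witness j=6)
  i=6: ✓ (witness j=6)
  i=7: ✓ (witness j=8)
  i=8: ✓ (witness j=8)

0, 1, 2, 3, 4, 5, 6, 7, 8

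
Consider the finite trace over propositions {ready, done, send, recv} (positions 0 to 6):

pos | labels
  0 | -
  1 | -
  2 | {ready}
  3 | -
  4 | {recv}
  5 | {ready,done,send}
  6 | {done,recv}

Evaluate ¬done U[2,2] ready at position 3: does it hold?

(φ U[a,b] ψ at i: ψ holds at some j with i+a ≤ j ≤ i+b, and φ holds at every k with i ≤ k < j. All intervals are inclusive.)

True

Need some j in [5,5] with ready, and ¬done at every k in [3,j-1].
  j=5: ready holds; ¬done holds at every k in [3,4] → satisfied.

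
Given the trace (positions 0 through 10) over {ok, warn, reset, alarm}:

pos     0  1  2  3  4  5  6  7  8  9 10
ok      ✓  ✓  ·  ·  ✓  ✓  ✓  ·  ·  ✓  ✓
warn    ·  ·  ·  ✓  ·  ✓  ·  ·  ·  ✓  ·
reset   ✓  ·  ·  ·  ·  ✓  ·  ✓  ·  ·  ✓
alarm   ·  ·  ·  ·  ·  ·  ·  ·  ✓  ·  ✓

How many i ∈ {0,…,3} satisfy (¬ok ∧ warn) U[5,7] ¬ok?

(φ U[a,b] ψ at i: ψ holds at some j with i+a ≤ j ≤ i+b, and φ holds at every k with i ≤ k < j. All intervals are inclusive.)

0

Evaluate at each i in [0,3]:
  i=0: ✗ (lhs fails at k=0 before rhs at j=7)
  i=1: ✗ (lhs fails at k=1 before rhs at j=7)
  i=2: ✗ (lhs fails at k=2 before rhs at j=7)
  i=3: ✗ (lhs fails at k=4 before rhs at j=8)
Positions where it holds: {} → 0.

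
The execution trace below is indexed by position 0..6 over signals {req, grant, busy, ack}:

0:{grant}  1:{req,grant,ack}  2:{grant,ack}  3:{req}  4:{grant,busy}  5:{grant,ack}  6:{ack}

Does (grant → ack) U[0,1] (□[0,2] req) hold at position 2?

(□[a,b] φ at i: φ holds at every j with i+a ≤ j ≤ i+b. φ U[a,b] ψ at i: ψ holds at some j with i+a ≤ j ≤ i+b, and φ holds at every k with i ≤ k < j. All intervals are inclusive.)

Need some j in [2,3] with □[0,2] req, and (grant → ack) at every k in [2,j-1].
  j=2: □[0,2] req — fails at 2.
  j=3: □[0,2] req — fails at 4.
No j in the window works → until fails.

No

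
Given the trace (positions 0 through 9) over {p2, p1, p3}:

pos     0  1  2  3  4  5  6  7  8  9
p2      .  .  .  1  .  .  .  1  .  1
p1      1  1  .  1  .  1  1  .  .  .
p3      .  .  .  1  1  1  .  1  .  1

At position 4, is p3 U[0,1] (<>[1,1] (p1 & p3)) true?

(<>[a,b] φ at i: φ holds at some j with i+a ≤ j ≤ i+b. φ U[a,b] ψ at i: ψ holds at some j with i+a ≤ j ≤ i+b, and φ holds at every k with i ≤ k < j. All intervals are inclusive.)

Need some j in [4,5] with <>[1,1] (p1 & p3), and p3 at every k in [4,j-1].
  j=4: <>[1,1] (p1 & p3) holds; no prefix to check → satisfied.

Holds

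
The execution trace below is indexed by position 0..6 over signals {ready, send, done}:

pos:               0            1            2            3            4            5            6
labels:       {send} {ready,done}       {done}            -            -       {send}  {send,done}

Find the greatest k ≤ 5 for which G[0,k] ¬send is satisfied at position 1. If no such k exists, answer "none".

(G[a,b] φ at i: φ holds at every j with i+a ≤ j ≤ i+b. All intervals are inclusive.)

3

¬send must hold from j=1 onward; find where it first fails.
  j=1: holds
  j=2: holds
  j=3: holds
  j=4: holds
  j=5: fails
Holds on [1,4], so largest k = 3.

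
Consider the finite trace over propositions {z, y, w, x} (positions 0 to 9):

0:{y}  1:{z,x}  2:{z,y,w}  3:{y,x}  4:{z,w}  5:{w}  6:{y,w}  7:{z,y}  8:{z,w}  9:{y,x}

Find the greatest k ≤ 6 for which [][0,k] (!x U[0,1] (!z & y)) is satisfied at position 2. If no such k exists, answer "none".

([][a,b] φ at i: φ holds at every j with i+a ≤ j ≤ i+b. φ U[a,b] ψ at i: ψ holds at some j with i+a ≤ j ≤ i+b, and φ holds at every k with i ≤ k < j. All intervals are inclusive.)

1

(!x U[0,1] (!z & y)) must hold from j=2 onward; find where it first fails.
  j=2: holds
  j=3: holds
  j=4: fails
Holds on [2,3], so largest k = 1.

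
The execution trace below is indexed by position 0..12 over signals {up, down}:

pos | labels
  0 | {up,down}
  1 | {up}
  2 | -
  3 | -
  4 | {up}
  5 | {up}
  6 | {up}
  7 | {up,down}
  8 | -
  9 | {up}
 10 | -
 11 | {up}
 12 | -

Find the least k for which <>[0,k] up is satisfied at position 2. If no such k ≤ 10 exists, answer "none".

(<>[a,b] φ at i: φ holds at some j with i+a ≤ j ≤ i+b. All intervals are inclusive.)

2

Scan j = 2,3,… for up:
  j=2: fails
  j=3: fails
  j=4: holds
First hit at j=4, so smallest k = 4-2 = 2.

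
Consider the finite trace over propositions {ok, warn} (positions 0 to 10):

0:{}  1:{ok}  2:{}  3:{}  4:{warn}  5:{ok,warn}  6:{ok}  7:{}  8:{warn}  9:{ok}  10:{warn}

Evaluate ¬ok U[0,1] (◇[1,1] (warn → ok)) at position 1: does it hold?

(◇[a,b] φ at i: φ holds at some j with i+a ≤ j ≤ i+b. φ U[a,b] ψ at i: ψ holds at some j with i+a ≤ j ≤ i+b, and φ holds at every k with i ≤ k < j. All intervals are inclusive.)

Need some j in [1,2] with ◇[1,1] (warn → ok), and ¬ok at every k in [1,j-1].
  j=1: ◇[1,1] (warn → ok) holds; no prefix to check → satisfied.

Holds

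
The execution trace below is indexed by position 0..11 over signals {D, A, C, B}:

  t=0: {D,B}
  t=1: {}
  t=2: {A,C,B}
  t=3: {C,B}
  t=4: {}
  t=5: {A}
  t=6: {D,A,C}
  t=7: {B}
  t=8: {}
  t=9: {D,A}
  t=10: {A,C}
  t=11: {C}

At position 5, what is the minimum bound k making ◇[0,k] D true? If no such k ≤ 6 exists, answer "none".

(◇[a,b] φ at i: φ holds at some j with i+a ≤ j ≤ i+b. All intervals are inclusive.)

1

Scan j = 5,6,… for D:
  j=5: fails
  j=6: holds
First hit at j=6, so smallest k = 6-5 = 1.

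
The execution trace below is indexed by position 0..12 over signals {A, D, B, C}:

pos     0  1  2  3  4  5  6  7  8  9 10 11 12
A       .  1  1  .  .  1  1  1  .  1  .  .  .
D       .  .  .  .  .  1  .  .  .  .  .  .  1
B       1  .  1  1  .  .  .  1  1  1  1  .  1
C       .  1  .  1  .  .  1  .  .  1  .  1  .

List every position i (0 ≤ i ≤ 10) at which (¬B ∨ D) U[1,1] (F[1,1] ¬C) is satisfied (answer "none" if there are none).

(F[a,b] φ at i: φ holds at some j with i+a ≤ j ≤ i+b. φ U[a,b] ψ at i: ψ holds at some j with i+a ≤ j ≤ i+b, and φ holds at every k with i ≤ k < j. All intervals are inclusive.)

Evaluate at each i in [0,10]:
  i=0: ✗ (lhs fails at k=0 before rhs at j=1)
  i=1: ✗ (no rhs in [2,2])
  i=2: ✗ (lhs fails at k=2 before rhs at j=3)
  i=3: ✗ (lhs fails at k=3 before rhs at j=4)
  i=4: ✗ (no rhs in [5,5])
  i=5: ✓ (rhs at j=6; lhs holds on [5,5])
  i=6: ✓ (rhs at j=7; lhs holds on [6,6])
  i=7: ✗ (no rhs in [8,8])
  i=8: ✗ (lhs fails at k=8 before rhs at j=9)
  i=9: ✗ (no rhs in [10,10])
  i=10: ✗ (lhs fails at k=10 before rhs at j=11)

5, 6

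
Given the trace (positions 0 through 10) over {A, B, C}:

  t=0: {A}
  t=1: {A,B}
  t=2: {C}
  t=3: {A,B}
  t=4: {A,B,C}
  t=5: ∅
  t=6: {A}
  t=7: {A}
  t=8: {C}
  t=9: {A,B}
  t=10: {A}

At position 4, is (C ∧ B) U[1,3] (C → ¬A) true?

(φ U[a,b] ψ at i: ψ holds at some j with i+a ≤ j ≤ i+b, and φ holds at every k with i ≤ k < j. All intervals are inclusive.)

True

Need some j in [5,7] with (C → ¬A), and (C ∧ B) at every k in [4,j-1].
  j=5: (C → ¬A) holds; (C ∧ B) holds at every k in [4,4] → satisfied.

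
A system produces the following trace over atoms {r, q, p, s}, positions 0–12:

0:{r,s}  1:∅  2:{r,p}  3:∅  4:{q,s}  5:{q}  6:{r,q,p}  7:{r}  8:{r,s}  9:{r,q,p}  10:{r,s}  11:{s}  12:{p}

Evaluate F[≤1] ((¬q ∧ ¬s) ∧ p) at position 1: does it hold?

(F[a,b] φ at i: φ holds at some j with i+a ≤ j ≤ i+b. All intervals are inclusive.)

True

Check ((¬q ∧ ¬s) ∧ p) at each j in [1,2]:
  j=1: false
  j=2: true
Found at j=2 → formula holds.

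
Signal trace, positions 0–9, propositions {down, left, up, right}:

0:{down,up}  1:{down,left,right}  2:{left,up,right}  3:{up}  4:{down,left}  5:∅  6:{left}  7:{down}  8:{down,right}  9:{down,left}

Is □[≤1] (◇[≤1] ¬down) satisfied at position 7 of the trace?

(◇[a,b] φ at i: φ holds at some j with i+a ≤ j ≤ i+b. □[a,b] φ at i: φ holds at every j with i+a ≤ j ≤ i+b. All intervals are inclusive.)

No

Check ◇[≤1] ¬down at every j in [7,8]:
  j=7: fails (none in [7,8])
  j=8: fails (none in [8,9])
Fails at j=7 → formula fails.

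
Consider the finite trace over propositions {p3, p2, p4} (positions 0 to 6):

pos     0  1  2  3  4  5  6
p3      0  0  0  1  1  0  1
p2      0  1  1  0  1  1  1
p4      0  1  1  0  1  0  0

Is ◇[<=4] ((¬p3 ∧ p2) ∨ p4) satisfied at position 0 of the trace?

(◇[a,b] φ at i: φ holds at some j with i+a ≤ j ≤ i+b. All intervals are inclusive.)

Check ((¬p3 ∧ p2) ∨ p4) at each j in [0,4]:
  j=0: false
  j=1: true
  j=2: true
  j=3: false
  j=4: true
Found at j=1 → formula holds.

True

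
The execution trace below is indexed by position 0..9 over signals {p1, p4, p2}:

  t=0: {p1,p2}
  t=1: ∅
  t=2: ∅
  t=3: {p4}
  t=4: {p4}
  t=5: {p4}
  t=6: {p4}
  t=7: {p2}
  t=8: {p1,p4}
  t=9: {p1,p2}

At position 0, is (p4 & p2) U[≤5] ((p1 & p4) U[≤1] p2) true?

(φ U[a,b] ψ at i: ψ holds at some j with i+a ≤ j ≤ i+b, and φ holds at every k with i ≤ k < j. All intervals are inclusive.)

True

Need some j in [0,5] with ((p1 & p4) U[≤1] p2), and (p4 & p2) at every k in [0,j-1].
  j=0: ((p1 & p4) U[≤1] p2) holds; no prefix to check → satisfied.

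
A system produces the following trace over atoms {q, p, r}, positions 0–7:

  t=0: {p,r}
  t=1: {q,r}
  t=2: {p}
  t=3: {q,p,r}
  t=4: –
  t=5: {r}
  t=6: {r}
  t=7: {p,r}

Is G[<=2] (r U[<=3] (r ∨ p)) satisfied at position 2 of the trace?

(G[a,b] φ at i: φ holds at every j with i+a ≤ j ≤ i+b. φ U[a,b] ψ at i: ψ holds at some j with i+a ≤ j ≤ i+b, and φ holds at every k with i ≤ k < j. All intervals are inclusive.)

False

Check (r U[<=3] (r ∨ p)) at every j in [2,4]:
  j=2: holds
  j=3: holds
  j=4: fails
Fails at j=4 → formula fails.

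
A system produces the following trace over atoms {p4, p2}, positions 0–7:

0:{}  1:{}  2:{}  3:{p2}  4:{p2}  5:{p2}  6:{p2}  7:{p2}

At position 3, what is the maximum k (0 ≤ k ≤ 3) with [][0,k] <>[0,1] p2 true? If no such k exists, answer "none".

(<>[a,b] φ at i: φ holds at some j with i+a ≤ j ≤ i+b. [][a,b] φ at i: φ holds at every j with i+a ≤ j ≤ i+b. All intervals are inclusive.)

3

<>[0,1] p2 must hold from j=3 onward; find where it first fails.
  j=3: holds
  j=4: holds
  j=5: holds
  j=6: holds
Holds through j=6; largest k = 3.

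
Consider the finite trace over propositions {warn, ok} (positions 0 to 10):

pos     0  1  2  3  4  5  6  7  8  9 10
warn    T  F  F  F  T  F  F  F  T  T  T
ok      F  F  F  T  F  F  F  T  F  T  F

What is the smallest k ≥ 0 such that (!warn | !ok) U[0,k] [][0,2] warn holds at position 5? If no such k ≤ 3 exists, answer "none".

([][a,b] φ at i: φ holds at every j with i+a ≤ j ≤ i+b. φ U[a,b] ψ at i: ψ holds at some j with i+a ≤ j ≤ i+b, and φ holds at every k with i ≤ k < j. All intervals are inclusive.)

Need earliest j ≥ 5 with [][0,2] warn, and (!warn | !ok) at every k in [5,j-1].
  j=5: rhs fails.
  j=6: rhs fails.
  j=7: rhs fails.
  j=8: rhs holds; lhs holds on [5,7]. k = 3.

3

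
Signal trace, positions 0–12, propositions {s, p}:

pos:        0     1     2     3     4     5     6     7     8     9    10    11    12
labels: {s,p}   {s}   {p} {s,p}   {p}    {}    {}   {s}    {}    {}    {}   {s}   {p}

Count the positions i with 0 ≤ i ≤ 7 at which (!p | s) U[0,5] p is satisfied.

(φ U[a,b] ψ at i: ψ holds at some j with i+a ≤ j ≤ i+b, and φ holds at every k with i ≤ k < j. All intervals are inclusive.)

6

Evaluate at each i in [0,7]:
  i=0: ✓ (rhs at j=0)
  i=1: ✓ (rhs at j=2; lhs holds on [1,1])
  i=2: ✓ (rhs at j=2)
  i=3: ✓ (rhs at j=3)
  i=4: ✓ (rhs at j=4)
  i=5: ✗ (no rhs in [5,10])
  i=6: ✗ (no rhs in [6,11])
  i=7: ✓ (rhs at j=12; lhs holds on [7,11])
Positions where it holds: {0, 1, 2, 3, 4, 7} → 6.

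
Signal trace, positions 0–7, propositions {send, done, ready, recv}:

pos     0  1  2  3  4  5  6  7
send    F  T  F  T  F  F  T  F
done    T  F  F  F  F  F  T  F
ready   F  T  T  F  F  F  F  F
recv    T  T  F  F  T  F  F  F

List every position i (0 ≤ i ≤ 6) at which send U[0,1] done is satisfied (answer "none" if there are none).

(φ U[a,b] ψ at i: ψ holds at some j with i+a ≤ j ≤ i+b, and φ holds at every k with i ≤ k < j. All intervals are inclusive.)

0, 6

Evaluate at each i in [0,6]:
  i=0: ✓ (rhs at j=0)
  i=1: ✗ (no rhs in [1,2])
  i=2: ✗ (no rhs in [2,3])
  i=3: ✗ (no rhs in [3,4])
  i=4: ✗ (no rhs in [4,5])
  i=5: ✗ (lhs fails at k=5 before rhs at j=6)
  i=6: ✓ (rhs at j=6)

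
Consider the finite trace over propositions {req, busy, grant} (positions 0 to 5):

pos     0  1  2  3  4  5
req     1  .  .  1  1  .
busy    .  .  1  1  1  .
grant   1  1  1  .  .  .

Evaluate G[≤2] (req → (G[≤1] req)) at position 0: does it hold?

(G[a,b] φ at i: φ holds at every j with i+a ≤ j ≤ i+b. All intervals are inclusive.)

Does not hold

Check (req → (G[≤1] req)) at every j in [0,2]:
  j=0: antecedent true; consequent fails at 1 → ✗
  j=1: antecedent false → ✓
  j=2: antecedent false → ✓
Fails at j=0 → formula fails.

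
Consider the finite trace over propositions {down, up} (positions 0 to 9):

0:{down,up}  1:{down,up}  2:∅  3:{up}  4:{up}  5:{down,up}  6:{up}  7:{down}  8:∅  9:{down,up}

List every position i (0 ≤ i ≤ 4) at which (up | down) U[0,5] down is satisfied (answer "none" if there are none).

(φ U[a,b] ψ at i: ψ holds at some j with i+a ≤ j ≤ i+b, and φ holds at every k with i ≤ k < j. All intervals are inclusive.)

0, 1, 3, 4

Evaluate at each i in [0,4]:
  i=0: ✓ (rhs at j=0)
  i=1: ✓ (rhs at j=1)
  i=2: ✗ (lhs fails at k=2 before rhs at j=5)
  i=3: ✓ (rhs at j=5; lhs holds on [3,4])
  i=4: ✓ (rhs at j=5; lhs holds on [4,4])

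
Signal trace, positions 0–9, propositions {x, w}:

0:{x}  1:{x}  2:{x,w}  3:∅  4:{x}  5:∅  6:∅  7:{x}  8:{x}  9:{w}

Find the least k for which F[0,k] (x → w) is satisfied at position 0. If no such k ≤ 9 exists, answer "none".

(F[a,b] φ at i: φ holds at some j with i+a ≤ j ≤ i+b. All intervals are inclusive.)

Scan j = 0,1,… for (x → w):
  j=0: fails
  j=1: fails
  j=2: holds
First hit at j=2, so smallest k = 2-0 = 2.

2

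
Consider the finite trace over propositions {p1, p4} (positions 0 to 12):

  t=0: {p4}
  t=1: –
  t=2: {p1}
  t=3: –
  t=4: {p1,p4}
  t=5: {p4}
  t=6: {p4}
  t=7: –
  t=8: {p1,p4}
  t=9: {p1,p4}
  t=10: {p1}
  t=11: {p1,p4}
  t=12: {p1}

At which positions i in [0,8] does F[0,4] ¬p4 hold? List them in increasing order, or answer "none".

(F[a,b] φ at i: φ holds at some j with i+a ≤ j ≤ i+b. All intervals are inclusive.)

Evaluate at each i in [0,8]:
  i=0: ✓ (witness j=1)
  i=1: ✓ (witness j=1)
  i=2: ✓ (witness j=2)
  i=3: ✓ (witness j=3)
  i=4: ✓ (witness j=7)
  i=5: ✓ (witness j=7)
  i=6: ✓ (witness j=7)
  i=7: ✓ (witness j=7)
  i=8: ✓ (witness j=10)

0, 1, 2, 3, 4, 5, 6, 7, 8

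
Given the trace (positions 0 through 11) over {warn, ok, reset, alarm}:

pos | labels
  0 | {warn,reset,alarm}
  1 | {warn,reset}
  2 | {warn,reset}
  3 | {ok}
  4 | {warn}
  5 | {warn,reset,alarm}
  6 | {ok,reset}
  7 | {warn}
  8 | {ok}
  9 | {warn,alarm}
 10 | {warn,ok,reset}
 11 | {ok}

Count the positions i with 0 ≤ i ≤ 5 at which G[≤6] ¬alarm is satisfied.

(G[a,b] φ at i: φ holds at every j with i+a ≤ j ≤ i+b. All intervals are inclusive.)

0

Evaluate at each i in [0,5]:
  i=0: ✗ (fails at j=0)
  i=1: ✗ (fails at j=5)
  i=2: ✗ (fails at j=5)
  i=3: ✗ (fails at j=5)
  i=4: ✗ (fails at j=5)
  i=5: ✗ (fails at j=5)
Positions where it holds: {} → 0.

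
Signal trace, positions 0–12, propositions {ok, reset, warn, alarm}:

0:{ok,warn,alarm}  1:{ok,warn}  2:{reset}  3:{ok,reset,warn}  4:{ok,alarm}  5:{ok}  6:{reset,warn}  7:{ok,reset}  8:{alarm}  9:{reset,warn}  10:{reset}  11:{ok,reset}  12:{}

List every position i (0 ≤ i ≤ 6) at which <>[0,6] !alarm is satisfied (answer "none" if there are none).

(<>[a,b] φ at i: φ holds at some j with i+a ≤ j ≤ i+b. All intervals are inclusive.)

0, 1, 2, 3, 4, 5, 6

Evaluate at each i in [0,6]:
  i=0: ✓ (witness j=1)
  i=1: ✓ (witness j=1)
  i=2: ✓ (witness j=2)
  i=3: ✓ (witness j=3)
  i=4: ✓ (witness j=5)
  i=5: ✓ (witness j=5)
  i=6: ✓ (witness j=6)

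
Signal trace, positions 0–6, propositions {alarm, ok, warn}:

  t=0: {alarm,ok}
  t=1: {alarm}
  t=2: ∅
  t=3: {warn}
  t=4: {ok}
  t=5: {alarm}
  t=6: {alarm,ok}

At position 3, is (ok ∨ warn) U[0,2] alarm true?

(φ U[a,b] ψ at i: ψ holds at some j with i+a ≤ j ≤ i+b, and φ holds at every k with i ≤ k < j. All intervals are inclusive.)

Need some j in [3,5] with alarm, and (ok ∨ warn) at every k in [3,j-1].
  j=3: alarm false.
  j=4: alarm false.
  j=5: alarm holds; (ok ∨ warn) holds at every k in [3,4] → satisfied.

Holds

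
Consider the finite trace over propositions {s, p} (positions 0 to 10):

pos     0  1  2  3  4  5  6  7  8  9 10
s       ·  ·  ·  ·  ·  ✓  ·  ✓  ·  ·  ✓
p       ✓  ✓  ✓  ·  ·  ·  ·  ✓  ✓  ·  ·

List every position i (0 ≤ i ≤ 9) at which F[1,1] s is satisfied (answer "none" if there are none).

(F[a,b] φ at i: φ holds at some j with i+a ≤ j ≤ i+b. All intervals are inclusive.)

Evaluate at each i in [0,9]:
  i=0: ✗ (none in [1,1])
  i=1: ✗ (none in [2,2])
  i=2: ✗ (none in [3,3])
  i=3: ✗ (none in [4,4])
  i=4: ✓ (witness j=5)
  i=5: ✗ (none in [6,6])
  i=6: ✓ (witness j=7)
  i=7: ✗ (none in [8,8])
  i=8: ✗ (none in [9,9])
  i=9: ✓ (witness j=10)

4, 6, 9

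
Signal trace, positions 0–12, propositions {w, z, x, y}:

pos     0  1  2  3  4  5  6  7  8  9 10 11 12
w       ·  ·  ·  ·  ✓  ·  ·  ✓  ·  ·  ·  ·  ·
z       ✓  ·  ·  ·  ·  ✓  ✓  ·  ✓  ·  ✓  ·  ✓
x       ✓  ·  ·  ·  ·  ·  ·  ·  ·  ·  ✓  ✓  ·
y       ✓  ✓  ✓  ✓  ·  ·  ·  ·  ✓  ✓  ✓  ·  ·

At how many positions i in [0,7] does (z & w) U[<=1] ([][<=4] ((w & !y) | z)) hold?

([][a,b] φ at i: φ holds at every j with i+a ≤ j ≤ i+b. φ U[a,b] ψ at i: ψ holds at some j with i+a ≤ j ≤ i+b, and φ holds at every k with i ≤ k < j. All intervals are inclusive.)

Evaluate at each i in [0,7]:
  i=0: ✗ (no rhs in [0,1])
  i=1: ✗ (no rhs in [1,2])
  i=2: ✗ (no rhs in [2,3])
  i=3: ✗ (lhs fails at k=3 before rhs at j=4)
  i=4: ✓ (rhs at j=4)
  i=5: ✗ (no rhs in [5,6])
  i=6: ✗ (no rhs in [6,7])
  i=7: ✗ (no rhs in [7,8])
Positions where it holds: {4} → 1.

1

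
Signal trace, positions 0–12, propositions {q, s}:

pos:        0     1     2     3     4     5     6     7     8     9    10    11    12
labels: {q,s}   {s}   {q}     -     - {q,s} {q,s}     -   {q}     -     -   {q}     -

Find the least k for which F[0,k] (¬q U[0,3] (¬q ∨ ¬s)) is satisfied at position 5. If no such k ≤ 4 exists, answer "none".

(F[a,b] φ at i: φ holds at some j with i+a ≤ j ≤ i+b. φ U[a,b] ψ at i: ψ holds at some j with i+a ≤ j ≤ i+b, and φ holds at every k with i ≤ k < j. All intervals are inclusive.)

2

Scan j = 5,6,… for (¬q U[0,3] (¬q ∨ ¬s)):
  j=5: fails
  j=6: fails
  j=7: holds
First hit at j=7, so smallest k = 7-5 = 2.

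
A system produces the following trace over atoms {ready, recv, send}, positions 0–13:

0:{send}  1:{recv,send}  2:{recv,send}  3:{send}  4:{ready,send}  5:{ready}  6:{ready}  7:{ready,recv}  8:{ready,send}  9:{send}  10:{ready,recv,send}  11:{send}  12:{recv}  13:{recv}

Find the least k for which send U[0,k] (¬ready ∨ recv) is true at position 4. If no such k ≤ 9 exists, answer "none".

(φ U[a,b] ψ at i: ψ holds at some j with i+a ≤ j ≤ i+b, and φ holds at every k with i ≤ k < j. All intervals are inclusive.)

Need earliest j ≥ 4 with (¬ready ∨ recv), and send at every k in [4,j-1].
  j=4: rhs fails.
  j=5: rhs fails.
  j=6: rhs fails.
  j=7: rhs holds but lhs fails at k=5.
  j=8: rhs fails.
  j=9: rhs holds but lhs fails at k=5.
  j=10: rhs holds but lhs fails at k=5.
  j=11: rhs holds but lhs fails at k=5.
  j=12: rhs holds but lhs fails at k=5.
  j=13: rhs holds but lhs fails at k=5.
No witness within the range → none.

none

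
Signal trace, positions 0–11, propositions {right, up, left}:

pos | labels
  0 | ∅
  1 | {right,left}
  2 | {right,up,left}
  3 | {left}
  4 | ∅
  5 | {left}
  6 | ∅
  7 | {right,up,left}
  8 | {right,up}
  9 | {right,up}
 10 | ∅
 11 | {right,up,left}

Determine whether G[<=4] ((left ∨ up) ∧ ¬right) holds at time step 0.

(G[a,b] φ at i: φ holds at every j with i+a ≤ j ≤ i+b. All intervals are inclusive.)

Check ((left ∨ up) ∧ ¬right) at every j in [0,4]:
  j=0: false
  j=1: false
  j=2: false
  j=3: true
  j=4: false
Fails at j=0 → formula fails.

No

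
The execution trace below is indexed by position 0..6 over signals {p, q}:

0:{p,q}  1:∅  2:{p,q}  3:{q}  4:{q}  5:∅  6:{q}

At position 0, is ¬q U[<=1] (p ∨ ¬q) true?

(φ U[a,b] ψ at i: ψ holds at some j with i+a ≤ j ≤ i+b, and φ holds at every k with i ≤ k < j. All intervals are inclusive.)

True

Need some j in [0,1] with (p ∨ ¬q), and ¬q at every k in [0,j-1].
  j=0: (p ∨ ¬q) holds; no prefix to check → satisfied.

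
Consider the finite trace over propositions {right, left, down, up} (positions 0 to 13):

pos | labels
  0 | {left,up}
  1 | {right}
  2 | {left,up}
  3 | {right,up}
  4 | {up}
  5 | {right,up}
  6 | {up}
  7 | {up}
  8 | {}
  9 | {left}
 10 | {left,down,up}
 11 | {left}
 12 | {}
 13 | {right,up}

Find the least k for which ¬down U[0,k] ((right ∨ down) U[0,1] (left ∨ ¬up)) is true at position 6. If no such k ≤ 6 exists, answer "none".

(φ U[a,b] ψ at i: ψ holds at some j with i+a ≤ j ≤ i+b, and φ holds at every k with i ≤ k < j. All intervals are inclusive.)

Need earliest j ≥ 6 with ((right ∨ down) U[0,1] (left ∨ ¬up)), and ¬down at every k in [6,j-1].
  j=6: rhs fails.
  j=7: rhs fails.
  j=8: rhs holds; lhs holds on [6,7]. k = 2.

2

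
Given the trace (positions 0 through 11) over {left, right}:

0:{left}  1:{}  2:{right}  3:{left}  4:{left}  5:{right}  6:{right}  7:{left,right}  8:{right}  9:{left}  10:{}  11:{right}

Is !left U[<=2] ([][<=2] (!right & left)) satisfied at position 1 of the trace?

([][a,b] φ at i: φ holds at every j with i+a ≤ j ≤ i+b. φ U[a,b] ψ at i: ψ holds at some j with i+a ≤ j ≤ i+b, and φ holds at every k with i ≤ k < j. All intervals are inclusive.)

No

Need some j in [1,3] with [][<=2] (!right & left), and !left at every k in [1,j-1].
  j=1: [][<=2] (!right & left) — fails at 1.
  j=2: [][<=2] (!right & left) — fails at 2.
  j=3: [][<=2] (!right & left) — fails at 5.
No j in the window works → until fails.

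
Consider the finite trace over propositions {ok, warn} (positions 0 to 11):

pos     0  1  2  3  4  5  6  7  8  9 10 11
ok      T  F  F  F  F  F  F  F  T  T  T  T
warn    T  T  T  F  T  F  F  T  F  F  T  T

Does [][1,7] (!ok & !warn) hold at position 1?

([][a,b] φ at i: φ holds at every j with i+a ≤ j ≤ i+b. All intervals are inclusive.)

Check (!ok & !warn) at every j in [2,8]:
  j=2: false
  j=3: true
  j=4: false
  j=5: true
  j=6: true
  j=7: false
  j=8: false
Fails at j=2 → formula fails.

Does not hold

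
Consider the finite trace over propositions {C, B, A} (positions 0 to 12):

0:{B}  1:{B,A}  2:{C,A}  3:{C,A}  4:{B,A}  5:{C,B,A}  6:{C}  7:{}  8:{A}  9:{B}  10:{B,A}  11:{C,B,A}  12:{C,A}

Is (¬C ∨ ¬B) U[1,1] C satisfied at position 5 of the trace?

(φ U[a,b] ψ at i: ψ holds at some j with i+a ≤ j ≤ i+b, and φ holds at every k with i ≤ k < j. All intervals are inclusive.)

False

Need some j in [6,6] with C, and (¬C ∨ ¬B) at every k in [5,j-1].
  j=6: C holds, but (¬C ∨ ¬B) fails at k=5 → not this j.
No j in the window works → until fails.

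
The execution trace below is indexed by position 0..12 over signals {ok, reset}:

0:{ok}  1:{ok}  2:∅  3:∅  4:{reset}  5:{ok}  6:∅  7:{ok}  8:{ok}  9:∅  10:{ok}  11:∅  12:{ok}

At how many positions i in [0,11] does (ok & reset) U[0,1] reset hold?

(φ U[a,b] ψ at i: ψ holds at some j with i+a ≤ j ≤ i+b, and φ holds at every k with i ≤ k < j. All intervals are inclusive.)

1

Evaluate at each i in [0,11]:
  i=0: ✗ (no rhs in [0,1])
  i=1: ✗ (no rhs in [1,2])
  i=2: ✗ (no rhs in [2,3])
  i=3: ✗ (lhs fails at k=3 before rhs at j=4)
  i=4: ✓ (rhs at j=4)
  i=5: ✗ (no rhs in [5,6])
  i=6: ✗ (no rhs in [6,7])
  i=7: ✗ (no rhs in [7,8])
  i=8: ✗ (no rhs in [8,9])
  i=9: ✗ (no rhs in [9,10])
  i=10: ✗ (no rhs in [10,11])
  i=11: ✗ (no rhs in [11,12])
Positions where it holds: {4} → 1.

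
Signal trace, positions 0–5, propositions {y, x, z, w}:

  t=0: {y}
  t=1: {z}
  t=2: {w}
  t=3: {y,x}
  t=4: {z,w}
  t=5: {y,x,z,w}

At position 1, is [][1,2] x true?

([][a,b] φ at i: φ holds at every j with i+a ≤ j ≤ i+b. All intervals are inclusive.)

Check x at every j in [2,3]:
  j=2: false
  j=3: true
Fails at j=2 → formula fails.

False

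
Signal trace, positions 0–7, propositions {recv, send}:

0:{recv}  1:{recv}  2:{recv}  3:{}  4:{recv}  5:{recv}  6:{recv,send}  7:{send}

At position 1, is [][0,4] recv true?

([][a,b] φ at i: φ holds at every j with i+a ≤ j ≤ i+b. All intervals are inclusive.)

False

Check recv at every j in [1,5]:
  j=1: true
  j=2: true
  j=3: false
  j=4: true
  j=5: true
Fails at j=3 → formula fails.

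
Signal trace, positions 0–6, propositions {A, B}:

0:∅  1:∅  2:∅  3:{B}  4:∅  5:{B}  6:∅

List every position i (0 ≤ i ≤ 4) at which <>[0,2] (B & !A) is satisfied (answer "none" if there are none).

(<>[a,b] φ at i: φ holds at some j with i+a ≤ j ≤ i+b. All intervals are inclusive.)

Evaluate at each i in [0,4]:
  i=0: ✗ (none in [0,2])
  i=1: ✓ (witness j=3)
  i=2: ✓ (witness j=3)
  i=3: ✓ (witness j=3)
  i=4: ✓ (witness j=5)

1, 2, 3, 4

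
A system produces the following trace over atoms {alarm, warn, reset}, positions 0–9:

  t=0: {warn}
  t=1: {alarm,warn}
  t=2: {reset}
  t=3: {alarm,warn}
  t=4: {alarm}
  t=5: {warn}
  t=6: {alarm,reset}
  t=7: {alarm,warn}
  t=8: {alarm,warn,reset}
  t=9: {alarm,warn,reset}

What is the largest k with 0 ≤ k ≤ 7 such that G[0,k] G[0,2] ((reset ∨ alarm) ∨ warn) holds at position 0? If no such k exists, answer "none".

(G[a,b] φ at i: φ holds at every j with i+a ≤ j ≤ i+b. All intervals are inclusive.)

G[0,2] ((reset ∨ alarm) ∨ warn) must hold from j=0 onward; find where it first fails.
  j=0: holds
  j=1: holds
  j=2: holds
  j=3: holds
  j=4: holds
  j=5: holds
  j=6: holds
  j=7: holds
Holds through j=7; largest k = 7.

7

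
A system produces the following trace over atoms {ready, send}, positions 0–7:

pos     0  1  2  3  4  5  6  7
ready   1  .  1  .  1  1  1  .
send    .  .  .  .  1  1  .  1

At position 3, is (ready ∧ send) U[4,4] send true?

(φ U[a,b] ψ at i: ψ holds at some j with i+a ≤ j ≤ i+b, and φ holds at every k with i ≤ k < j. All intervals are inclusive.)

No

Need some j in [7,7] with send, and (ready ∧ send) at every k in [3,j-1].
  j=7: send holds, but (ready ∧ send) fails at k=3 → not this j.
No j in the window works → until fails.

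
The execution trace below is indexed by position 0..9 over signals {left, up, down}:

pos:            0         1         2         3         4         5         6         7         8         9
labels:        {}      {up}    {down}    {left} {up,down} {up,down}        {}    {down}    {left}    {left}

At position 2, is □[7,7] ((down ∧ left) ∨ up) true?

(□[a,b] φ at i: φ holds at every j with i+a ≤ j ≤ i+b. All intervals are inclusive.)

No

Check ((down ∧ left) ∨ up) at every j in [9,9]:
  j=9: false
Fails at j=9 → formula fails.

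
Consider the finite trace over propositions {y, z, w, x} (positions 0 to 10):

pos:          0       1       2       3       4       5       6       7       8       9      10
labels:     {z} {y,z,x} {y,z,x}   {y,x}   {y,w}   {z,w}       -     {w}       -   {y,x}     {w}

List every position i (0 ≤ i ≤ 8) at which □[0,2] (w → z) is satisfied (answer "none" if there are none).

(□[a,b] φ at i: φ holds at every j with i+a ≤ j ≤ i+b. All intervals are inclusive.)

0, 1

Evaluate at each i in [0,8]:
  i=0: ✓ (all of [0,2])
  i=1: ✓ (all of [1,3])
  i=2: ✗ (fails at j=4)
  i=3: ✗ (fails at j=4)
  i=4: ✗ (fails at j=4)
  i=5: ✗ (fails at j=7)
  i=6: ✗ (fails at j=7)
  i=7: ✗ (fails at j=7)
  i=8: ✗ (fails at j=10)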